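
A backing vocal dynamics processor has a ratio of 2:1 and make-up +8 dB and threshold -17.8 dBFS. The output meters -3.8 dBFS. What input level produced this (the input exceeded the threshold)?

-5.8 dBFS

Remove make-up: -3.8 − 8 = -11.8 dBFS.
The compressed level sits -11.8 − (-17.8) = 6 dB over threshold.
Before 2:1 compression the overshoot was 6 × 2 = 12 dB, so input = -17.8 + 12 = -5.8 dBFS.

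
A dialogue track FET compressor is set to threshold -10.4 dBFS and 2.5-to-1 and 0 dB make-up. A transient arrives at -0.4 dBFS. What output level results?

The input is 10 dB above the -10.4 dBFS threshold.
At 2.5:1 the overshoot is divided by 2.5, leaving 4 dB above threshold.
That puts the output at -6.4 dBFS.

-6.4 dBFS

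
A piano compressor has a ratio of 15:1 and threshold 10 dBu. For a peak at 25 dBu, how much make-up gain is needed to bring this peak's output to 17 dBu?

Without make-up, output = threshold + overshoot/15 = 10 + 1 = 11 dBu.
Gap to target: 6 dB.

6 dB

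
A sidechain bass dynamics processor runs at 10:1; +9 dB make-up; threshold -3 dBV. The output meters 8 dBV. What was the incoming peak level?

17 dBV

Before make-up, the level was 8 − 9 = -1 dBV.
That's 2 dB above the -3 dBV threshold.
Before 10:1 compression the overshoot was 2 × 10 = 20 dB, so input = -3 + 20 = 17 dBV.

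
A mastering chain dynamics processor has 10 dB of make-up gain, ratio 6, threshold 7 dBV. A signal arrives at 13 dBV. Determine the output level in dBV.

18 dBV

The input is 6 dB above the 7 dBV threshold.
At 6:1 the overshoot is divided by 6, leaving 1 dB above threshold.
That puts the output at 8 dBV; make-up adds 10 dB, giving 18 dBV.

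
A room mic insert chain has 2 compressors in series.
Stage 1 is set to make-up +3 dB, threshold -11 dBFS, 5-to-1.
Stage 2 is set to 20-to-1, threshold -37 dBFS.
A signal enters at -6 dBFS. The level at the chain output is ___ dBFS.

-35.5 dBFS

Stage 1: 5 dB above -11 dBFS, reduced 5:1 to 1 dB above → -10 dBFS; +3 dB make-up → -7 dBFS.
Stage 2: 30 dB above -37 dBFS, reduced 20:1 to 1.5 dB above → -35.5 dBFS.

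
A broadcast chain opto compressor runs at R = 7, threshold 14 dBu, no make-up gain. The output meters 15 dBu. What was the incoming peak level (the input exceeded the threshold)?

That's 1 dB above the 14 dBu threshold.
Before 7:1 compression the overshoot was 1 × 7 = 7 dB, so input = 14 + 7 = 21 dBu.

21 dBu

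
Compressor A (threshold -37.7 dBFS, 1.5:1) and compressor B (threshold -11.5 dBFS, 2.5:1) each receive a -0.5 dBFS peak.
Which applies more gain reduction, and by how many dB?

A, by 5.8 dB

A: overshoot 37.2 dB → output overshoot 24.8 dB → GR 12.4 dB.
B: overshoot 11 dB → output overshoot 4.4 dB → GR 6.6 dB.
A applies 5.8 dB more gain reduction.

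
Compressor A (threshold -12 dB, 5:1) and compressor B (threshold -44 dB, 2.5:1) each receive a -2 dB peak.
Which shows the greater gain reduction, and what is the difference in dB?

B, by 17.2 dB

A: overshoot 10 dB → output overshoot 2 dB → GR 8 dB.
B: overshoot 42 dB → output overshoot 16.8 dB → GR 25.2 dB.
B reduces 17.2 dB more.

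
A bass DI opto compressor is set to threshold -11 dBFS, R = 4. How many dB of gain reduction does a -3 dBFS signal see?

6 dB

-3 dBFS exceeds the threshold by 8 dB.
At 4:1, output sits 8/4 = 2 dB above threshold.
GR = overshoot in − overshoot out = 8 − 2 = 6 dB.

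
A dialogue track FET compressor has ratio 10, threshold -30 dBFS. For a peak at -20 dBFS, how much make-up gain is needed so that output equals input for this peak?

9 dB

The peak compresses to -30 + 10/10 = -29 dBFS.
To reach -20 dBFS requires -20 − (-29) = 9 dB of make-up.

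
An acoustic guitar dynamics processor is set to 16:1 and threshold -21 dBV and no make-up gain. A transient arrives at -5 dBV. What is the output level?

-20 dBV

Overshoot: -5 − (-21) = 16 dB.
At 16:1 the overshoot is divided by 16, leaving 1 dB above threshold.
That puts the output at -20 dBV.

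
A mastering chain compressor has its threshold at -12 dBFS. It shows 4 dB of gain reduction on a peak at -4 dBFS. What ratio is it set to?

Input overshoot = -4 − (-12) = 8 dB.
Output overshoot = 8 − 4 = 4 dB.
Ratio = input overshoot / output overshoot = 8 / 4 = 2.

2:1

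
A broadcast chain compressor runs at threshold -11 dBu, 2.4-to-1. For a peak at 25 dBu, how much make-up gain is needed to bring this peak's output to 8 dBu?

Without make-up, output = threshold + overshoot/2.4 = -11 + 15 = 4 dBu.
Gap to target: 4 dB.

4 dB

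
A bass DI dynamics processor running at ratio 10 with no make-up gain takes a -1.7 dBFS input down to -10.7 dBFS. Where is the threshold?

Let T be the threshold. Output overshoot = (input overshoot)/R, so -10.7 − T = (-1.7 − T)/10.
10·(-10.7 − T) = -1.7 − T → 9·T = -107 − (-1.7) = -105.3.
T = -105.3/9 = -11.7 dBFS.

-11.7 dBFS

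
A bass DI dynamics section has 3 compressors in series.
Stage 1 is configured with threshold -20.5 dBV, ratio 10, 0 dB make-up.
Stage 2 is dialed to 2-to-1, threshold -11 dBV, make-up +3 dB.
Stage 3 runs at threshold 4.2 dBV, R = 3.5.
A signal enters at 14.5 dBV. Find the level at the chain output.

-14 dBV

Stage 1: 14.5 dBV is 35 dB over -20.5 dBV; at 10:1 that becomes 3.5 dB over, giving -17 dBV.
Stage 2: below threshold (-17 ≤ -11); passes unchanged; make-up brings it to -14 dBV.
Stage 3: -14 dBV ≤ 4.2 dBV, so stage 3 doesn't engage; output -14 dBV.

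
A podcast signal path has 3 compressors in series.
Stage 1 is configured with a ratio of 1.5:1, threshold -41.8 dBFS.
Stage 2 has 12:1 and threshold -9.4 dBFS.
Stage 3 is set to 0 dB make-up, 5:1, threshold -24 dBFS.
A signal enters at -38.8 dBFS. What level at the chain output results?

-39.8 dBFS

Stage 1: -38.8 dBFS is 3 dB over -41.8 dBFS; at 1.5:1 that becomes 2 dB over, giving -39.8 dBFS.
Stage 2: below threshold (-39.8 ≤ -9.4); passes unchanged; output -39.8 dBFS.
Stage 3: -39.8 dBFS ≤ -24 dBFS, so stage 3 doesn't engage; output -39.8 dBFS.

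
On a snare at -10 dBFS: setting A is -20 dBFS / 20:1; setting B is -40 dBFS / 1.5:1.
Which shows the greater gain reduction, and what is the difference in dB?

B, by 0.5 dB

A: GR = 10 − 10/20 = 9.5 dB.
B: GR = 30 − 30/1.5 = 10 dB.
B reduces 0.5 dB more.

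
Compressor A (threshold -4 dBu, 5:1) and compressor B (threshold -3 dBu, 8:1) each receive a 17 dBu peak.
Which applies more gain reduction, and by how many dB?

A: overshoot 21 dB → output overshoot 4.2 dB → GR 16.8 dB.
B: overshoot 20 dB → output overshoot 2.5 dB → GR 17.5 dB.
B reduces 0.7 dB more.

B, by 0.7 dB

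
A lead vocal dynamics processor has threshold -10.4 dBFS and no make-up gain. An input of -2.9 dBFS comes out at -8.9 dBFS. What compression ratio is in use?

5:1

Input overshoot = -2.9 − (-10.4) = 7.5 dB; output overshoot = -8.9 − (-10.4) = 1.5 dB.
Ratio = 7.5 / 1.5 = 5.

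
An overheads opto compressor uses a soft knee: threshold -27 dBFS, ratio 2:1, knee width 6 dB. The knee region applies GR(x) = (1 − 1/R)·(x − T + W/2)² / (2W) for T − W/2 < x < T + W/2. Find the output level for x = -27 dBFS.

x − T + W/2 = -27 − (-27) + 3 = 3.
GR = (1 − 1/2) × 3² / 12 = 0.5 × 9 / 12 = 0.375 dB.
Output = -27 − 0.375 = -27.375 dBFS.

-27.375 dBFS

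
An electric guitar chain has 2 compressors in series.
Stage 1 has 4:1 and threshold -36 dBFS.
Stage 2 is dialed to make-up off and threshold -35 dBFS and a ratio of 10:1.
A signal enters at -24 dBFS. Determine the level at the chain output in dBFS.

-34.8 dBFS

Stage 1: -24 dBFS is 12 dB over -36 dBFS; at 4:1 that becomes 3 dB over, giving -33 dBFS.
Stage 2: overshoot 2 dB → 2/10 = 0.2 dB → -34.8 dBFS.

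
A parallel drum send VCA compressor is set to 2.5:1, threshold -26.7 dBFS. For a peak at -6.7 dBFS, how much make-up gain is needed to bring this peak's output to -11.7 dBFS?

Without make-up, output = threshold + overshoot/2.5 = -26.7 + 8 = -18.7 dBFS.
Gap to target: 7 dB.

7 dB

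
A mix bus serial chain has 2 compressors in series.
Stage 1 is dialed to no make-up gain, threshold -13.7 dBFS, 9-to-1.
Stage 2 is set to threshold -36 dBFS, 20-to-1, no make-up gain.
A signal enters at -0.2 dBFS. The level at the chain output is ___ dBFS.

Stage 1: -0.2 dBFS is 13.5 dB over -13.7 dBFS; at 9:1 that becomes 1.5 dB over, giving -12.2 dBFS.
Stage 2: overshoot 23.8 dB → 23.8/20 = 1.19 dB → -34.81 dBFS.

-34.81 dBFS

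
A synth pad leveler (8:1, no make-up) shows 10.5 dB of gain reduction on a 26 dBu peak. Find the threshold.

Gain reduction = 26 − 15.5 = 10.5 dB; output overshoot = GR / (R − 1) = 10.5 / 7 = 1.5 dB.
Threshold = output − output overshoot = 15.5 − 1.5 = 14 dBu.

14 dBu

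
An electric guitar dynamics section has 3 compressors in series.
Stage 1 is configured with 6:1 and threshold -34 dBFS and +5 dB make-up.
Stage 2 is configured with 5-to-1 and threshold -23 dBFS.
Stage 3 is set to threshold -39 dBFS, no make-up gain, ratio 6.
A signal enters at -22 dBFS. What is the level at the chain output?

-37 dBFS

Stage 1: overshoot 12 dB → 12/6 = 2 dB → -32 dBFS; +5 dB make-up → -27 dBFS.
Stage 2: -27 dBFS ≤ -23 dBFS, so stage 2 doesn't engage; output -27 dBFS.
Stage 3: -27 dBFS is 12 dB over -39 dBFS; at 6:1 that becomes 2 dB over, giving -37 dBFS.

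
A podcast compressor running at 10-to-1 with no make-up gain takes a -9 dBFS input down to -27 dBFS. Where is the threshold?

Input is 20 dB above T (since output overshoot × R = input overshoot: (-27 − T)·10 = -9 − T gives T = -29 dBFS).
Check: -29 + (-9 − (-29))/10 = -29 + 2 = -27 dBFS. ✓

-29 dBFS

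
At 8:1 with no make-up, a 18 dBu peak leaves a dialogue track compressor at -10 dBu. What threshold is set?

-14 dBu

Input is 32 dB above T (since output overshoot × R = input overshoot: (-10 − T)·8 = 18 − T gives T = -14 dBu).
Check: -14 + (18 − (-14))/8 = -14 + 4 = -10 dBu. ✓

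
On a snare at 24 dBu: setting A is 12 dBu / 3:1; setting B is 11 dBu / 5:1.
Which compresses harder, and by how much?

B, by 2.4 dB

A: 12 dB over, compressed to 4 dB over, so 8 dB of GR.
B: 13 dB over, compressed to 2.6 dB over, so 10.4 dB of GR.
B reduces 2.4 dB more.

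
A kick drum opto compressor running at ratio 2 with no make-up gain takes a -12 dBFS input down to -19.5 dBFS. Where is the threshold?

-27 dBFS

Gain reduction = -12 − (-19.5) = 7.5 dB; output overshoot = GR / (R − 1) = 7.5 / 1 = 7.5 dB.
Threshold = output − output overshoot = -19.5 − 7.5 = -27 dBFS.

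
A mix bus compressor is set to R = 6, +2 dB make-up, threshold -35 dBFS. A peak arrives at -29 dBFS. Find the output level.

-29 dBFS sits 6 dB over threshold.
The 6 dB excess becomes 1 dB after 6:1 reduction.
Output = -35 + 1 = -34 dBFS; make-up adds 2 dB, giving -32 dBFS.

-32 dBFS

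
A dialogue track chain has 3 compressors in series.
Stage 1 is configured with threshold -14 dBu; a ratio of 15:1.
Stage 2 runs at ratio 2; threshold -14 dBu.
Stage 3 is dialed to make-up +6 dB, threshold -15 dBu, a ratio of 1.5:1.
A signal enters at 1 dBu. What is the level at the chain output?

Stage 1: 1 dBu is 15 dB over -14 dBu; at 15:1 that becomes 1 dB over, giving -13 dBu.
Stage 2: overshoot 1 dB → 1/2 = 0.5 dB → -13.5 dBu.
Stage 3: -13.5 dBu is 1.5 dB over -15 dBu; at 1.5:1 that becomes 1 dB over, giving -14 dBu; +6 dB make-up → -8 dBu.

-8 dBu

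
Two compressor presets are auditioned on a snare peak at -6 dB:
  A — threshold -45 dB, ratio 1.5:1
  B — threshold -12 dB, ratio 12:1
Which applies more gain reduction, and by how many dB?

A, by 7.5 dB

A: 39 dB over, compressed to 26 dB over, so 13 dB of GR.
B: 6 dB over, compressed to 0.5 dB over, so 5.5 dB of GR.
A applies 7.5 dB more gain reduction.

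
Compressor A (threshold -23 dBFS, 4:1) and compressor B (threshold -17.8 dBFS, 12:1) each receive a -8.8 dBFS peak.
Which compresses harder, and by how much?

A, by 2.4 dB

A: 14.2 dB over, compressed to 3.55 dB over, so 10.65 dB of GR.
B: 9 dB over, compressed to 0.75 dB over, so 8.25 dB of GR.
A applies 2.4 dB more gain reduction.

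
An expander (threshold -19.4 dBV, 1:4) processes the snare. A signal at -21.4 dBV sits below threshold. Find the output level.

-27.4 dBV

Below threshold, a 1:4 expander applies gain = (4−1)×(T − x) of attenuation.
(4−1) × 2 = 6 dB, so output = -21.4 − 6 = -27.4 dBV.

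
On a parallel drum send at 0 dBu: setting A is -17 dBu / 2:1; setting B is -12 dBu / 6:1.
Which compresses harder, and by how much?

A: GR = 17 − 17/2 = 8.5 dB.
B: GR = 12 − 12/6 = 10 dB.
B applies 1.5 dB more gain reduction.

B, by 1.5 dB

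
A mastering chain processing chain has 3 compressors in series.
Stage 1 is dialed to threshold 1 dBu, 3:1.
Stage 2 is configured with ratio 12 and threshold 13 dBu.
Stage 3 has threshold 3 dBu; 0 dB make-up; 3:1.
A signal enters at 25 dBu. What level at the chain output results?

5 dBu

Stage 1: overshoot 24 dB → 24/3 = 8 dB → 9 dBu.
Stage 2: 9 dBu ≤ 13 dBu, so stage 2 doesn't engage; output 9 dBu.
Stage 3: overshoot 6 dB → 6/3 = 2 dB → 5 dBu.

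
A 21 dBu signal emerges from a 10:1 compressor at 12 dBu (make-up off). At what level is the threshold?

Gain reduction = 21 − 12 = 9 dB; output overshoot = GR / (R − 1) = 9 / 9 = 1 dB.
Threshold = output − output overshoot = 12 − 1 = 11 dBu.

11 dBu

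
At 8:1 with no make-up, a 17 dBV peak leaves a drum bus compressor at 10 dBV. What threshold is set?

Gain reduction = 17 − 10 = 7 dB; output overshoot = GR / (R − 1) = 7 / 7 = 1 dB.
Threshold = output − output overshoot = 10 − 1 = 9 dBV.

9 dBV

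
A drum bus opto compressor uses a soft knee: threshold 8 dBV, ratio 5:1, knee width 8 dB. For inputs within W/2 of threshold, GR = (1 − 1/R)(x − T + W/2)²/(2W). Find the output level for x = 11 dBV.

8.55 dBV

x − T + W/2 = 11 − 8 + 4 = 7.
GR = (1 − 1/5) × 7² / 16 = 0.8 × 49 / 16 = 2.45 dB.
Output = 11 − 2.45 = 8.55 dBV.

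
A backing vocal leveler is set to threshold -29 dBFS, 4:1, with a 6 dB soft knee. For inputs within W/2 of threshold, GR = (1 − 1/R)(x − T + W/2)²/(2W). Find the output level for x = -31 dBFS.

-31.0625 dBFS

x − T + W/2 = -31 − (-29) + 3 = 1.
GR = (1 − 1/4) × 1² / 12 = 0.75 × 1 / 12 = 0.0625 dB.
Output = -31 − 0.0625 = -31.0625 dBFS.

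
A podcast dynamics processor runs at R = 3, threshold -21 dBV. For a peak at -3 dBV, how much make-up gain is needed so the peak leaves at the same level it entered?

The peak compresses to -21 + 18/3 = -15 dBV.
To reach -3 dBV requires -3 − (-15) = 12 dB of make-up.

12 dB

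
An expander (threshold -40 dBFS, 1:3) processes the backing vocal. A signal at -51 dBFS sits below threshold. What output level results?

Undershoot = (-40) − (-51) = 11 dB.
At 1:3, that expands to 33 dB under threshold.
Output = -40 − 33 = -73 dBFS.

-73 dBFS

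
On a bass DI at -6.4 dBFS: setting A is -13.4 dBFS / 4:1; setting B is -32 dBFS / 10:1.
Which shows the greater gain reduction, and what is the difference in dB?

A: 7 dB over, compressed to 1.75 dB over, so 5.25 dB of GR.
B: 25.6 dB over, compressed to 2.56 dB over, so 23.04 dB of GR.
B reduces 17.79 dB more.

B, by 17.79 dB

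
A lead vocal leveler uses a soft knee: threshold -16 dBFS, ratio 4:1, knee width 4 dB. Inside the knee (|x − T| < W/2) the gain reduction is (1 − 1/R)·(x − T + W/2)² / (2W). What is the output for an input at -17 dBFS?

x − T + W/2 = -17 − (-16) + 2 = 1.
GR = (1 − 1/4) × 1² / 8 = 0.75 × 1 / 8 = 0.09375 dB.
Output = -17 − 0.09375 = -17.09375 dBFS.

-17.09375 dBFS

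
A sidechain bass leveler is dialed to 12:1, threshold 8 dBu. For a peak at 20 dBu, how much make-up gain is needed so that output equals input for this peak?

Without make-up, output = threshold + overshoot/12 = 8 + 1 = 9 dBu.
Gap to target: 11 dB.

11 dB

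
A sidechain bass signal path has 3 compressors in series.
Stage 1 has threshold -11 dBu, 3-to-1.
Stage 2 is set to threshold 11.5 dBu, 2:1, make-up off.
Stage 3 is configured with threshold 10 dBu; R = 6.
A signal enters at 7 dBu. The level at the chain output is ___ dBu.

Stage 1: overshoot 18 dB → 18/3 = 6 dB → -5 dBu.
Stage 2: -5 dBu ≤ 11.5 dBu, so stage 2 doesn't engage; output -5 dBu.
Stage 3: -5 dBu is at or below the 10 dBu threshold — no compression; output -5 dBu.

-5 dBu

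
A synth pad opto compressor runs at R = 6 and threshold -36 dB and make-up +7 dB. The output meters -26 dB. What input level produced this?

Remove make-up: -26 − 7 = -33 dB.
The compressed level sits -33 − (-36) = 3 dB over threshold.
Undo the ratio: input overshoot = 3 × 6 = 18 dB, giving input = -18 dB.

-18 dB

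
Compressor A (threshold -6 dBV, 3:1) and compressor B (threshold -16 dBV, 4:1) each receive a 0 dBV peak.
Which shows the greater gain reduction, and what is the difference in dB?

A: 6 dB over, compressed to 2 dB over, so 4 dB of GR.
B: 16 dB over, compressed to 4 dB over, so 12 dB of GR.
B reduces 8 dB more.

B, by 8 dB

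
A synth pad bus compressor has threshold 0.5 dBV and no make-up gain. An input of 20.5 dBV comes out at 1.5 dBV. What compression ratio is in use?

Input overshoot = 20.5 − 0.5 = 20 dB; output overshoot = 1.5 − 0.5 = 1 dB.
Ratio = 20 / 1 = 20.

20:1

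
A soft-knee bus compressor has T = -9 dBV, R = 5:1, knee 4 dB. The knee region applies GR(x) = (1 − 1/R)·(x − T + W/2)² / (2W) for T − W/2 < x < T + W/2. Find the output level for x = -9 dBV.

-9.4 dBV

x − T + W/2 = -9 − (-9) + 2 = 2.
GR = (1 − 1/5) × 2² / 8 = 0.8 × 4 / 8 = 0.4 dB.
Output = -9 − 0.4 = -9.4 dBV.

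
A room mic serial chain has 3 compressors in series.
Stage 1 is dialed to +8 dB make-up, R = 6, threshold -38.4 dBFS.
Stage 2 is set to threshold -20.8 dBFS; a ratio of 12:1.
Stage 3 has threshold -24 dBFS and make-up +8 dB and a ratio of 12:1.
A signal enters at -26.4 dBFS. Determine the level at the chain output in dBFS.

-20.4 dBFS

Stage 1: -26.4 dBFS is 12 dB over -38.4 dBFS; at 6:1 that becomes 2 dB over, giving -36.4 dBFS; +8 dB make-up → -28.4 dBFS.
Stage 2: below threshold (-28.4 ≤ -20.8); passes unchanged; output -28.4 dBFS.
Stage 3: -28.4 dBFS is at or below the -24 dBFS threshold — no compression; make-up brings it to -20.4 dBFS.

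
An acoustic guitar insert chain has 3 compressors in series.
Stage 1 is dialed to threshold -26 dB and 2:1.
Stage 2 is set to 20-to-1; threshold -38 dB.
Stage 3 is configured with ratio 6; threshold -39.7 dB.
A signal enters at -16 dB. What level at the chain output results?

Stage 1: 10 dB above -26 dB, reduced 2:1 to 5 dB above → -21 dB.
Stage 2: -21 dB is 17 dB over -38 dB; at 20:1 that becomes 0.85 dB over, giving -37.15 dB.
Stage 3: overshoot 2.55 dB → 2.55/6 = 0.425 dB → -39.275 dB.

-39.275 dB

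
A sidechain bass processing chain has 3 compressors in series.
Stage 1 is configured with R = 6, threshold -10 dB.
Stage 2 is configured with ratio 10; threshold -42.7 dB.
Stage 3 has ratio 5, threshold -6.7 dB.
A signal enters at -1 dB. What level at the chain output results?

Stage 1: -1 dB is 9 dB over -10 dB; at 6:1 that becomes 1.5 dB over, giving -8.5 dB.
Stage 2: overshoot 34.2 dB → 34.2/10 = 3.42 dB → -39.28 dB.
Stage 3: below threshold (-39.28 ≤ -6.7); passes unchanged; output -39.28 dB.

-39.28 dB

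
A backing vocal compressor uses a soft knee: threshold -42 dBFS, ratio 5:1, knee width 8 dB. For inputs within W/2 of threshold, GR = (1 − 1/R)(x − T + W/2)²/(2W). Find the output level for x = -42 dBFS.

-42.8 dBFS

x − T + W/2 = -42 − (-42) + 4 = 4.
GR = (1 − 1/5) × 4² / 16 = 0.8 × 16 / 16 = 0.8 dB.
Output = -42 − 0.8 = -42.8 dBFS.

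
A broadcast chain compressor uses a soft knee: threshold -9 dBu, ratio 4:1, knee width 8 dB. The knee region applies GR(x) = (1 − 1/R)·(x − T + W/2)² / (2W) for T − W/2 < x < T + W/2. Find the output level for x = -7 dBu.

-8.6875 dBu

x − T + W/2 = -7 − (-9) + 4 = 6.
GR = (1 − 1/4) × 6² / 16 = 0.75 × 36 / 16 = 1.6875 dB.
Output = -7 − 1.6875 = -8.6875 dBu.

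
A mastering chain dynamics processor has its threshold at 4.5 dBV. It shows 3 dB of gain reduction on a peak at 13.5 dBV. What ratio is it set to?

Input overshoot = 13.5 − 4.5 = 9 dB.
Output overshoot = 9 − 3 = 6 dB.
Ratio = input overshoot / output overshoot = 9 / 6 = 1.5.

1.5:1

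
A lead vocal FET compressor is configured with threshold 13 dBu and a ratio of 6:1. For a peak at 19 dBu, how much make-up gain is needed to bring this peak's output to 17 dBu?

The peak compresses to 13 + 6/6 = 14 dBu.
To reach 17 dBu requires 17 − 14 = 3 dB of make-up.

3 dB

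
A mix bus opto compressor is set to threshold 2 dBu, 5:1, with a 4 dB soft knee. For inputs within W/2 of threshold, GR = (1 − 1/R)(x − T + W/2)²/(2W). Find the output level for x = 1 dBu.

x − T + W/2 = 1 − 2 + 2 = 1.
GR = (1 − 1/5) × 1² / 8 = 0.8 × 1 / 8 = 0.1 dB.
Output = 1 − 0.1 = 0.9 dBu.

0.9 dBu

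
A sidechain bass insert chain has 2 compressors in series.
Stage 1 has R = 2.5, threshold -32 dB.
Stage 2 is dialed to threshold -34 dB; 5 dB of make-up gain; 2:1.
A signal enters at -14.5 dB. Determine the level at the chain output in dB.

-24.5 dB

Stage 1: 17.5 dB above -32 dB, reduced 2.5:1 to 7 dB above → -25 dB.
Stage 2: 9 dB above -34 dB, reduced 2:1 to 4.5 dB above → -29.5 dB; +5 dB make-up → -24.5 dB.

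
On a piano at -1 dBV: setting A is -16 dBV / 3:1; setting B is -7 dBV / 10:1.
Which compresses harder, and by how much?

A, by 4.6 dB

A: overshoot 15 dB → output overshoot 5 dB → GR 10 dB.
B: overshoot 6 dB → output overshoot 0.6 dB → GR 5.4 dB.
Difference: 4.6 dB in favour of A.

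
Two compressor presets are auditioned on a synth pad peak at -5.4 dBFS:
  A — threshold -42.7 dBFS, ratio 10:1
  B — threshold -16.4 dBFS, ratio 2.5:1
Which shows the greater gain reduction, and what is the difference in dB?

A, by 26.97 dB

A: 37.3 dB over, compressed to 3.73 dB over, so 33.57 dB of GR.
B: 11 dB over, compressed to 4.4 dB over, so 6.6 dB of GR.
A reduces 26.97 dB more.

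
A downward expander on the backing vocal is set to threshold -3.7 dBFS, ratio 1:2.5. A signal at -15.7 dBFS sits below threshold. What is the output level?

Below threshold, a 1:2.5 expander applies gain = (2.5−1)×(T − x) of attenuation.
(2.5−1) × 12 = 18 dB, so output = -15.7 − 18 = -33.7 dBFS.

-33.7 dBFS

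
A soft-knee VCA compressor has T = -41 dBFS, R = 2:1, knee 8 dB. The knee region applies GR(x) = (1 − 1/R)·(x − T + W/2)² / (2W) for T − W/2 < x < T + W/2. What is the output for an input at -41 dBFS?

x − T + W/2 = -41 − (-41) + 4 = 4.
GR = (1 − 1/2) × 4² / 16 = 0.5 × 16 / 16 = 0.5 dB.
Output = -41 − 0.5 = -41.5 dBFS.

-41.5 dBFS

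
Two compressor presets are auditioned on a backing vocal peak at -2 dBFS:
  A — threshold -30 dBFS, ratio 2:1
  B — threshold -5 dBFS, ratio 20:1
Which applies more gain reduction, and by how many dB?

A: GR = 28 − 28/2 = 14 dB.
B: GR = 3 − 3/20 = 2.85 dB.
A reduces 11.15 dB more.

A, by 11.15 dB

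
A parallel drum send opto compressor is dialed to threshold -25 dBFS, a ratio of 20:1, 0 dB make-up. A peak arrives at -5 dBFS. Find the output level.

Overshoot: -5 − (-25) = 20 dB.
At 20:1 the overshoot is divided by 20, leaving 1 dB above threshold.
So the level is -25 + 1 = -24 dBFS.

-24 dBFS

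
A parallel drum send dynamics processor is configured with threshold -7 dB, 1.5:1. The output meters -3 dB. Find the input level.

-1 dB

The compressed level sits -3 − (-7) = 4 dB over threshold.
Before 1.5:1 compression the overshoot was 4 × 1.5 = 6 dB, so input = -7 + 6 = -1 dB.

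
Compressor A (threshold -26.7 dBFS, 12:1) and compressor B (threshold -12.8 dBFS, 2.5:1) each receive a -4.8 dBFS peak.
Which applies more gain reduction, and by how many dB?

A, by 15.275 dB

A: overshoot 21.9 dB → output overshoot 1.825 dB → GR 20.075 dB.
B: overshoot 8 dB → output overshoot 3.2 dB → GR 4.8 dB.
Difference: 15.275 dB in favour of A.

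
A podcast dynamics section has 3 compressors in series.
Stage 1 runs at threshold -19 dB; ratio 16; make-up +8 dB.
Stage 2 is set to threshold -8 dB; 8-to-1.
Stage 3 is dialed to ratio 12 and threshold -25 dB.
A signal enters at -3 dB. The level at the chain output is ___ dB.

-23.75 dB

Stage 1: overshoot 16 dB → 16/16 = 1 dB → -18 dB; +8 dB make-up → -10 dB.
Stage 2: -10 dB is at or below the -8 dB threshold — no compression; output -10 dB.
Stage 3: -10 dB is 15 dB over -25 dB; at 12:1 that becomes 1.25 dB over, giving -23.75 dB.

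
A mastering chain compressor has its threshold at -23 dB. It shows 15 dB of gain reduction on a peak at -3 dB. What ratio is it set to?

4:1

Input overshoot = -3 − (-23) = 20 dB.
Output overshoot = 20 − 15 = 5 dB.
Ratio = input overshoot / output overshoot = 20 / 5 = 4.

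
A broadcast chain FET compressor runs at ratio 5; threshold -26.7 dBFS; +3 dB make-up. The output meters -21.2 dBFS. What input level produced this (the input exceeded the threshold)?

-14.2 dBFS

Before make-up, the level was -21.2 − 3 = -24.2 dBFS.
That's 2.5 dB above the -26.7 dBFS threshold.
Before 5:1 compression the overshoot was 2.5 × 5 = 12.5 dB, so input = -26.7 + 12.5 = -14.2 dBFS.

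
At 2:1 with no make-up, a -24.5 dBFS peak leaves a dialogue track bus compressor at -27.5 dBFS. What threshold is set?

Let T be the threshold. Output overshoot = (input overshoot)/R, so -27.5 − T = (-24.5 − T)/2.
2·(-27.5 − T) = -24.5 − T → 1·T = -55 − (-24.5) = -30.5.
T = -30.5/1 = -30.5 dBFS.

-30.5 dBFS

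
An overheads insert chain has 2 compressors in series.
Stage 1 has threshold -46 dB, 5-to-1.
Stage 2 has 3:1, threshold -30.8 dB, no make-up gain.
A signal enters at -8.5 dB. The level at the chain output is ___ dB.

-38.5 dB

Stage 1: -8.5 dB is 37.5 dB over -46 dB; at 5:1 that becomes 7.5 dB over, giving -38.5 dB.
Stage 2: -38.5 dB is at or below the -30.8 dB threshold — no compression; output -38.5 dB.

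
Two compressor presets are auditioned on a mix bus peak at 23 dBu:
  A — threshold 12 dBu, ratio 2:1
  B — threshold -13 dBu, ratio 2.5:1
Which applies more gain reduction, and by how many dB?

B, by 16.1 dB

A: overshoot 11 dB → output overshoot 5.5 dB → GR 5.5 dB.
B: overshoot 36 dB → output overshoot 14.4 dB → GR 21.6 dB.
B applies 16.1 dB more gain reduction.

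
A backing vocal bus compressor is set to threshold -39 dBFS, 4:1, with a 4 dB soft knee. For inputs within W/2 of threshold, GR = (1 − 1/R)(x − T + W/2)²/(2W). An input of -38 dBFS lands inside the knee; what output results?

x − T + W/2 = -38 − (-39) + 2 = 3.
GR = (1 − 1/4) × 3² / 8 = 0.75 × 9 / 8 = 0.84375 dB.
Output = -38 − 0.84375 = -38.84375 dBFS.

-38.84375 dBFS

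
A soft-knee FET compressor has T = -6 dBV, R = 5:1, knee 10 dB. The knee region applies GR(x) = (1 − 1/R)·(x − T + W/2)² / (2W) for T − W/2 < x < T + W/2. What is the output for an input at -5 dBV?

x − T + W/2 = -5 − (-6) + 5 = 6.
GR = (1 − 1/5) × 6² / 20 = 0.8 × 36 / 20 = 1.44 dB.
Output = -5 − 1.44 = -6.44 dBV.

-6.44 dBV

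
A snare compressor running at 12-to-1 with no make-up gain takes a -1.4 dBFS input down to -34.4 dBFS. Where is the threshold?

-37.4 dBFS

Let T be the threshold. Output overshoot = (input overshoot)/R, so -34.4 − T = (-1.4 − T)/12.
12·(-34.4 − T) = -1.4 − T → 11·T = -412.8 − (-1.4) = -411.4.
T = -411.4/11 = -37.4 dBFS.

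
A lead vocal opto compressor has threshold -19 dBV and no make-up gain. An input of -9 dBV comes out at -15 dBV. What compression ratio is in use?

2.5:1

Input overshoot = -9 − (-19) = 10 dB; output overshoot = -15 − (-19) = 4 dB.
Ratio = 10 / 4 = 2.5.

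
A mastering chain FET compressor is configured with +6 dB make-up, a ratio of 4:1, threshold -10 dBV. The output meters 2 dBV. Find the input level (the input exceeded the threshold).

Before make-up, the level was 2 − 6 = -4 dBV.
The compressed level sits -4 − (-10) = 6 dB over threshold.
Before 4:1 compression the overshoot was 6 × 4 = 24 dB, so input = -10 + 24 = 14 dBV.

14 dBV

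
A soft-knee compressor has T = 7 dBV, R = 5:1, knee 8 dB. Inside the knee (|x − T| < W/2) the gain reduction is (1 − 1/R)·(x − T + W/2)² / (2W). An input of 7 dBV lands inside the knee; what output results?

6.2 dBV

x − T + W/2 = 7 − 7 + 4 = 4.
GR = (1 − 1/5) × 4² / 16 = 0.8 × 16 / 16 = 0.8 dB.
Output = 7 − 0.8 = 6.2 dBV.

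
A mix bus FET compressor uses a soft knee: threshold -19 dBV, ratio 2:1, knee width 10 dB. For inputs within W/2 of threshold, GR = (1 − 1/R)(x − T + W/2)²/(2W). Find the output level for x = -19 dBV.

-19.625 dBV

x − T + W/2 = -19 − (-19) + 5 = 5.
GR = (1 − 1/2) × 5² / 20 = 0.5 × 25 / 20 = 0.625 dB.
Output = -19 − 0.625 = -19.625 dBV.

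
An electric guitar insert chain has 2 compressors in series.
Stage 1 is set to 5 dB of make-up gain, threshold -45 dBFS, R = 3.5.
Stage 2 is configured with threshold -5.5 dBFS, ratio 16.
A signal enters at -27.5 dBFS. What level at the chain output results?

Stage 1: overshoot 17.5 dB → 17.5/3.5 = 5 dB → -40 dBFS; +5 dB make-up → -35 dBFS.
Stage 2: below threshold (-35 ≤ -5.5); passes unchanged; output -35 dBFS.

-35 dBFS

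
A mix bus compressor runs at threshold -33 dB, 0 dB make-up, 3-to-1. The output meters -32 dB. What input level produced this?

-30 dB

That's 1 dB above the -33 dB threshold.
Input overshoot = R × output overshoot = 3 dB → input = -33 + 3 = -30 dB.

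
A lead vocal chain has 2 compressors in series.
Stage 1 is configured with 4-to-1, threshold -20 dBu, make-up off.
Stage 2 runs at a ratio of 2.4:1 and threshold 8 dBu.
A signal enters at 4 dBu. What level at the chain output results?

Stage 1: overshoot 24 dB → 24/4 = 6 dB → -14 dBu.
Stage 2: -14 dBu is at or below the 8 dBu threshold — no compression; output -14 dBu.

-14 dBu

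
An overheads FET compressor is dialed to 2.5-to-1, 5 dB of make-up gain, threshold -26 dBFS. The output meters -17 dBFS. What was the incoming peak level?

-16 dBFS

Stripping the +5 dB make-up gives -22 dBFS at the gain stage.
The compressed level sits -22 − (-26) = 4 dB over threshold.
Input overshoot = R × output overshoot = 10 dB → input = -26 + 10 = -16 dBFS.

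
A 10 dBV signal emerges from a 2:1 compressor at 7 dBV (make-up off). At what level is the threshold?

Let T be the threshold. Output overshoot = (input overshoot)/R, so 7 − T = (10 − T)/2.
2·(7 − T) = 10 − T → 1·T = 14 − 10 = 4.
T = 4/1 = 4 dBV.

4 dBV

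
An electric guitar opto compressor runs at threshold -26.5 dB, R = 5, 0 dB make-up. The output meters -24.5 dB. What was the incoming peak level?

Post-compression overshoot = -24.5 − (-26.5) = 2 dB.
Undo the ratio: input overshoot = 2 × 5 = 10 dB, giving input = -16.5 dB.

-16.5 dB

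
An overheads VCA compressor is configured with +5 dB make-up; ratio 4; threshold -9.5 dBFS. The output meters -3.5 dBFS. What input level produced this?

Stripping the +5 dB make-up gives -8.5 dBFS at the gain stage.
Post-compression overshoot = -8.5 − (-9.5) = 1 dB.
Undo the ratio: input overshoot = 1 × 4 = 4 dB, giving input = -5.5 dBFS.

-5.5 dBFS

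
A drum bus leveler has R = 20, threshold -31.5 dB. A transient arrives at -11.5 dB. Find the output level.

-30.5 dB

Overshoot: -11.5 − (-31.5) = 20 dB.
At 20:1 the overshoot is divided by 20, leaving 1 dB above threshold.
So the level is -31.5 + 1 = -30.5 dB.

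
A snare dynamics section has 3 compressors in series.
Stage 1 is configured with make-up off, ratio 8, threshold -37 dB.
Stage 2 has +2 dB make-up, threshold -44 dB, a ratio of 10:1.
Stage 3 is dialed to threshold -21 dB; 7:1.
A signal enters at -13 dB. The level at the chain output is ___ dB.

-41 dB

Stage 1: 24 dB above -37 dB, reduced 8:1 to 3 dB above → -34 dB.
Stage 2: 10 dB above -44 dB, reduced 10:1 to 1 dB above → -43 dB; +2 dB make-up → -41 dB.
Stage 3: -41 dB is at or below the -21 dB threshold — no compression; output -41 dB.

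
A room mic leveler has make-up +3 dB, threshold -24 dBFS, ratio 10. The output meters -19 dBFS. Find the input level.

Stripping the +3 dB make-up gives -22 dBFS at the gain stage.
Post-compression overshoot = -22 − (-24) = 2 dB.
Before 10:1 compression the overshoot was 2 × 10 = 20 dB, so input = -24 + 20 = -4 dBFS.

-4 dBFS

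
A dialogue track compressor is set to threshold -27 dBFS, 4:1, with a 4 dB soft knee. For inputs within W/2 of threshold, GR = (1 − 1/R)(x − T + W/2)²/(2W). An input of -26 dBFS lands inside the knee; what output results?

-26.84375 dBFS

x − T + W/2 = -26 − (-27) + 2 = 3.
GR = (1 − 1/4) × 3² / 8 = 0.75 × 9 / 8 = 0.84375 dB.
Output = -26 − 0.84375 = -26.84375 dBFS.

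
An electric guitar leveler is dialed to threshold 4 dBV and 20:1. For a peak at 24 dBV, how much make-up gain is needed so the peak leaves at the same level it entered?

Without make-up, output = threshold + overshoot/20 = 4 + 1 = 5 dBV.
Gap to target: 19 dB.

19 dB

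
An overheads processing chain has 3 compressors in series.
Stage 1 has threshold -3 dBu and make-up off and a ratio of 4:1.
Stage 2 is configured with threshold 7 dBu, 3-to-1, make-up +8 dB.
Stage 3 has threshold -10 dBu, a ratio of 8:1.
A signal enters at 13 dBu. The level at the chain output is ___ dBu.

Stage 1: overshoot 16 dB → 16/4 = 4 dB → 1 dBu.
Stage 2: 1 dBu is at or below the 7 dBu threshold — no compression; make-up brings it to 9 dBu.
Stage 3: 9 dBu is 19 dB over -10 dBu; at 8:1 that becomes 2.375 dB over, giving -7.625 dBu.

-7.625 dBu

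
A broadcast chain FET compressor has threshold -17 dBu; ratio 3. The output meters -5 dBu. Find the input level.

19 dBu

Post-compression overshoot = -5 − (-17) = 12 dB.
Before 3:1 compression the overshoot was 12 × 3 = 36 dB, so input = -17 + 36 = 19 dBu.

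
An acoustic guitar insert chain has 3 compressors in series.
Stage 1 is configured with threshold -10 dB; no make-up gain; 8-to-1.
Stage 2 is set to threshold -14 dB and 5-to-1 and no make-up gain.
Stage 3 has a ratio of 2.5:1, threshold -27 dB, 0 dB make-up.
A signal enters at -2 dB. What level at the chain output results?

-21.4 dB

Stage 1: overshoot 8 dB → 8/8 = 1 dB → -9 dB.
Stage 2: -9 dB is 5 dB over -14 dB; at 5:1 that becomes 1 dB over, giving -13 dB.
Stage 3: 14 dB above -27 dB, reduced 2.5:1 to 5.6 dB above → -21.4 dB.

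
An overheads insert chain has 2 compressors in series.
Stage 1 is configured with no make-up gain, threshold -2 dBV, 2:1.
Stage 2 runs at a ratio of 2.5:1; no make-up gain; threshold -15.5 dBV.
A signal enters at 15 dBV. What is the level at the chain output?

Stage 1: overshoot 17 dB → 17/2 = 8.5 dB → 6.5 dBV.
Stage 2: overshoot 22 dB → 22/2.5 = 8.8 dB → -6.7 dBV.

-6.7 dBV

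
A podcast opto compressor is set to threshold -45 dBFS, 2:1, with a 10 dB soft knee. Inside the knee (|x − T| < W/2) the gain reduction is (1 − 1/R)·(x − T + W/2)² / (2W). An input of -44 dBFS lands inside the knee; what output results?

x − T + W/2 = -44 − (-45) + 5 = 6.
GR = (1 − 1/2) × 6² / 20 = 0.5 × 36 / 20 = 0.9 dB.
Output = -44 − 0.9 = -44.9 dBFS.

-44.9 dBFS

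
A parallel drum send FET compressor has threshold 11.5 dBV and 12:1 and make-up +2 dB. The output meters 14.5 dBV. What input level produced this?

Remove make-up: 14.5 − 2 = 12.5 dBV.
The compressed level sits 12.5 − 11.5 = 1 dB over threshold.
Before 12:1 compression the overshoot was 1 × 12 = 12 dB, so input = 11.5 + 12 = 23.5 dBV.

23.5 dBV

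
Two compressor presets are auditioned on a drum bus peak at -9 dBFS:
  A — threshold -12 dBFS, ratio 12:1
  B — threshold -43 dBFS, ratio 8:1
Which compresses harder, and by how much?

B, by 27 dB

A: GR = 3 − 3/12 = 2.75 dB.
B: GR = 34 − 34/8 = 29.75 dB.
B applies 27 dB more gain reduction.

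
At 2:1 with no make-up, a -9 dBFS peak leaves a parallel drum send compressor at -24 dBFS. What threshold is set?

Let T be the threshold. Output overshoot = (input overshoot)/R, so -24 − T = (-9 − T)/2.
2·(-24 − T) = -9 − T → 1·T = -48 − (-9) = -39.
T = -39/1 = -39 dBFS.

-39 dBFS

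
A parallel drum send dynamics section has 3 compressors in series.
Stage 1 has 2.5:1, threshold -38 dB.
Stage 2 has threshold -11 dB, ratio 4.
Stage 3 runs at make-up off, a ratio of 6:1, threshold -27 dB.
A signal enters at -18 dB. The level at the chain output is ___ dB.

-30 dB

Stage 1: 20 dB above -38 dB, reduced 2.5:1 to 8 dB above → -30 dB.
Stage 2: below threshold (-30 ≤ -11); passes unchanged; output -30 dB.
Stage 3: below threshold (-30 ≤ -27); passes unchanged; output -30 dB.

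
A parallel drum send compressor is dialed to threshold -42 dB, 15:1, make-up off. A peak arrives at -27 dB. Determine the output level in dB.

-41 dB

-27 dB sits 15 dB over threshold.
15:1 compression reduces that to 15/15 = 1 dB over.
So the level is -42 + 1 = -41 dB.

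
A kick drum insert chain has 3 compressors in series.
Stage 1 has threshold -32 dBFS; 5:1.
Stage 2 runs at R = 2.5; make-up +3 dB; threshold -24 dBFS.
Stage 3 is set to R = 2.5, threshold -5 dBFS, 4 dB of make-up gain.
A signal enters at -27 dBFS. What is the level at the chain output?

-24 dBFS

Stage 1: -27 dBFS is 5 dB over -32 dBFS; at 5:1 that becomes 1 dB over, giving -31 dBFS.
Stage 2: below threshold (-31 ≤ -24); passes unchanged; make-up brings it to -28 dBFS.
Stage 3: -28 dBFS ≤ -5 dBFS, so stage 3 doesn't engage; make-up brings it to -24 dBFS.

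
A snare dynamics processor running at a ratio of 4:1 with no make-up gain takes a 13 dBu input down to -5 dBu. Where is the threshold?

Input is 24 dB above T (since output overshoot × R = input overshoot: (-5 − T)·4 = 13 − T gives T = -11 dBu).
Check: -11 + (13 − (-11))/4 = -11 + 6 = -5 dBu. ✓

-11 dBu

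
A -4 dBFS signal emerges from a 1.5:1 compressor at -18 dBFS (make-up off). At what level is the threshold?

Input is 42 dB above T (since output overshoot × R = input overshoot: (-18 − T)·1.5 = -4 − T gives T = -46 dBFS).
Check: -46 + (-4 − (-46))/1.5 = -46 + 28 = -18 dBFS. ✓

-46 dBFS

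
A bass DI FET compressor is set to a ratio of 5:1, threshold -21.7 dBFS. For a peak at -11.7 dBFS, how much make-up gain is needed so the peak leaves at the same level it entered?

8 dB

The peak compresses to -21.7 + 10/5 = -19.7 dBFS.
To reach -11.7 dBFS requires -11.7 − (-19.7) = 8 dB of make-up.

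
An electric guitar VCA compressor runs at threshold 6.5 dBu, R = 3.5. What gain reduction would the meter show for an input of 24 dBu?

12.5 dB

Overshoot = 24 − 6.5 = 17.5 dB.
A 3.5:1 ratio leaves 5 dB of that excess.
Gain reduction = 17.5 − 5 = 12.5 dB.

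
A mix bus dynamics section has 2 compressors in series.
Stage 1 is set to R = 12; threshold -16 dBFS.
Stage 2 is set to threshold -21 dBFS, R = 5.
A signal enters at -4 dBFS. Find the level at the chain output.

-19.8 dBFS

Stage 1: overshoot 12 dB → 12/12 = 1 dB → -15 dBFS.
Stage 2: -15 dBFS is 6 dB over -21 dBFS; at 5:1 that becomes 1.2 dB over, giving -19.8 dBFS.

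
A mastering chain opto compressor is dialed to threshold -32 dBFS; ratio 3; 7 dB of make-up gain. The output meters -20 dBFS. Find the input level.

-17 dBFS

Remove make-up: -20 − 7 = -27 dBFS.
The compressed level sits -27 − (-32) = 5 dB over threshold.
Undo the ratio: input overshoot = 5 × 3 = 15 dB, giving input = -17 dBFS.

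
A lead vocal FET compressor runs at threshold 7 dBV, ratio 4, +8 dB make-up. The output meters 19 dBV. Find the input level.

23 dBV

Stripping the +8 dB make-up gives 11 dBV at the gain stage.
Post-compression overshoot = 11 − 7 = 4 dB.
Undo the ratio: input overshoot = 4 × 4 = 16 dB, giving input = 23 dBV.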